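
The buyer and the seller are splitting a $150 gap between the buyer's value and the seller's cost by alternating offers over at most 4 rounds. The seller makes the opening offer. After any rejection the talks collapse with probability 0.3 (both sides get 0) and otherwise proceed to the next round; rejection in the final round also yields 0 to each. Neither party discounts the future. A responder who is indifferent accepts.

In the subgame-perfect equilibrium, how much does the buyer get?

By backward induction:
Round 4 (the buyer proposes): the seller will accept anything ≥ 0, so the buyer offers 0 and keeps 150.
Round 3 (the seller proposes): rejecting gives the buyer an expected 0.7 × 150 = 105; the seller offers that and keeps 45.
Round 2 (the buyer proposes): rejecting gives the seller an expected 0.7 × 45 = 31.5. The buyer offers 31.5 and keeps 150 − 31.5 = 118.5.
Round 1 (the seller proposes): rejecting gives the buyer an expected 0.7 × 118.5 = 82.95; the seller offers that and keeps 67.05.

82.95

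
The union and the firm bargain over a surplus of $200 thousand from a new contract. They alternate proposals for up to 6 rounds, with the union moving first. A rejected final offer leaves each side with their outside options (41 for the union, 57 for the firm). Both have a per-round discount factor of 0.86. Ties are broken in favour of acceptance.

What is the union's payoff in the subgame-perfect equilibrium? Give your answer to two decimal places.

Work backward from the last round.
Round 6 (the firm proposes): the union gets 41 if talks fail, so the firm offers 41 and keeps 159.
Round 5 (the union proposes): the firm can get 159 next round, worth 0.86 × 159 = 136.74 now, so the union offers 136.74, keeping 63.26.
Round 4 (the firm proposes): the union can get 63.26 next round, worth 0.86 × 63.26 = 54.4036 now, so the firm offers 54.4036, keeping 145.5964.
Round 3 (the union proposes): the firm can get 145.5964 next round, worth 0.86 × 145.5964 = 125.212904 now, so the union offers 125.212904, keeping 74.787096.
Round 2 (the firm proposes): the union can get 74.787096 next round, worth 0.86 × 74.787096 = 64.31690256 now. The firm offers 64.31690256 and keeps 200 − 64.31690256 = 135.68309744.
Round 1 (the union proposes): the firm can get 135.68309744 next round, worth 0.86 × 135.68309744 = 116.6874637984 now. The union offers 116.6874637984 and keeps 200 − 116.6874637984 = 83.3125362016.

83.31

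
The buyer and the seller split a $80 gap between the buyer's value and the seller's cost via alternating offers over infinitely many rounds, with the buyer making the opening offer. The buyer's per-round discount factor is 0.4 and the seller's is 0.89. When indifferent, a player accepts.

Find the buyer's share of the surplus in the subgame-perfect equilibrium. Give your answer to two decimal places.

13.66

Let x be the buyer's share when the buyer proposes and y be the seller's share when the seller proposes.
The seller accepts iff offered ≥ 0.89·y, so x = 80 − 0.89y. Symmetrically y = 80 − 0.4x.
Substituting: x = 80 − 0.89(80 − 0.4x), giving x(1 − 0.4·0.89) = 80(1 − 0.89).
So x = 80 × 0.11 / 0.644 ≈ 13.6646, and the seller receives 80 − x ≈ 66.3354.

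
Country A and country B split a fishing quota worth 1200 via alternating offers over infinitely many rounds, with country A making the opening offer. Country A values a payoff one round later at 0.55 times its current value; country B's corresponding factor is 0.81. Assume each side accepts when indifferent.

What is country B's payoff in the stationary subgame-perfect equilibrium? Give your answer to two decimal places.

788.82

In a stationary SPE each proposer offers the other exactly their discounted continuation value.
If country A keeps x when proposing and country B keeps y when proposing, then x = 1200 − 0.81y and y = 1200 − 0.55x.
Solving: x = 1200(1 − 0.81) / (1 − 0.55·0.81) = 228 / 0.5545 ≈ 411.1812.
Country B gets 1200 − 411.1812 ≈ 788.8188.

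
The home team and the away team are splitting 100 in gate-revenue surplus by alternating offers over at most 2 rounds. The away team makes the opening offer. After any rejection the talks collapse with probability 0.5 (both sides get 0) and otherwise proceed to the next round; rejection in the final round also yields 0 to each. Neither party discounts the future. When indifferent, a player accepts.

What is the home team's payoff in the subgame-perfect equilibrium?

50

Round 2 (the home team proposes): the away team will accept anything ≥ 0, so the home team offers 0 and keeps 100.
Round 1 (the away team proposes): rejecting gives the home team an expected 0.5 × 100 = 50; the away team offers that and keeps 50.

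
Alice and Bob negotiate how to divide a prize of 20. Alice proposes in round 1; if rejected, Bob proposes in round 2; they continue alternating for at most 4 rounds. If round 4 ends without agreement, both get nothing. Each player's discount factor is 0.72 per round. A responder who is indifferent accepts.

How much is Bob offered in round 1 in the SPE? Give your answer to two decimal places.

Round 4 (Bob proposes): rejection yields 0 for Alice; Bob offers 0 and keeps 20.
Round 3 (Alice proposes): Bob can get 20 next round, worth 0.72 × 20 = 14.4 now. Alice offers 14.4 and keeps 20 − 14.4 = 5.6.
Round 2 (Bob proposes): Alice can get 5.6 next round, worth 0.72 × 5.6 = 4.032 now, so Bob offers 4.032, keeping 15.968.
Round 1 (Alice proposes): Bob can get 15.968 next round, worth 0.72 × 15.968 = 11.49696 now; Alice offers that and keeps 8.50304.

11.50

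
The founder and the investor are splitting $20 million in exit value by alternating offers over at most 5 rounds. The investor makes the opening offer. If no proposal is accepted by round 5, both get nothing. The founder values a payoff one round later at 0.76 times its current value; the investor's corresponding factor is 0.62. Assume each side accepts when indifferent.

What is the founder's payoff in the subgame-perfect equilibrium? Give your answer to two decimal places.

Round 5 (the investor proposes): the founder will accept anything ≥ 0, so the investor offers 0 and keeps 20.
Round 4 (the founder proposes): the investor can get 20 next round, worth 0.62 × 20 = 12.4 now; the founder offers that and keeps 7.6.
Round 3 (the investor proposes): the founder can get 7.6 next round, worth 0.76 × 7.6 = 5.776 now, so the investor offers 5.776, keeping 14.224.
Round 2 (the founder proposes): the investor can get 14.224 next round, worth 0.62 × 14.224 = 8.81888 now. The founder offers 8.81888 and keeps 20 − 8.81888 = 11.18112.
Round 1 (the investor proposes): the founder can get 11.18112 next round, worth 0.76 × 11.18112 = 8.4976512 now; the investor offers that and keeps 11.5023488.

8.50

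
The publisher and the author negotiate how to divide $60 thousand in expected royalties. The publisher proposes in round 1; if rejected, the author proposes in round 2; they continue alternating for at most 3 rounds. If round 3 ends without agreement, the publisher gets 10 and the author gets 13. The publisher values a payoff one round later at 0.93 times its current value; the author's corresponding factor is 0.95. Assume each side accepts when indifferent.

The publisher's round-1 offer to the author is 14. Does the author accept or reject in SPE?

Work out the author's continuation value if the offer is rejected.
Round 3 (the publisher proposes): the author gets 13 if talks fail, so the publisher offers 13 and keeps 47.
Round 2 (the author proposes): the publisher can get 47 next round, worth 0.93 × 47 = 43.71 now. The author offers 43.71 and keeps 60 − 43.71 = 16.29.
So by rejecting in round 1, the author gets 16.29 next round, worth 0.95 × 16.29 = 15.4755 now.
Offer 14 < 15.4755, so the author rejects.

Reject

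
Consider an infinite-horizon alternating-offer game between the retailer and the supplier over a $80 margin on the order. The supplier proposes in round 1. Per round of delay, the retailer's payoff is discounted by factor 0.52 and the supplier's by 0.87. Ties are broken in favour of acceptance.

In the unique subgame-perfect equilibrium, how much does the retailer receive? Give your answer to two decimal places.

Let x be the supplier's share when the supplier proposes and y be the retailer's share when the retailer proposes.
The retailer accepts iff offered ≥ 0.52·y, so x = 80 − 0.52y. Symmetrically y = 80 − 0.87x.
Substituting: x = 80 − 0.52(80 − 0.87x), giving x(1 − 0.87·0.52) = 80(1 − 0.52).
So x = 80 × 0.48 / 0.5476 ≈ 70.1242, and the retailer receives 80 − x ≈ 9.8758.

9.88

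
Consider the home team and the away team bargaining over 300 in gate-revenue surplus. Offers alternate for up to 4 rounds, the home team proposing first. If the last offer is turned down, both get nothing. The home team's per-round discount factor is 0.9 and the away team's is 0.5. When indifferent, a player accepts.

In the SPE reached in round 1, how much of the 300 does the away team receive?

Round 4 (the away team proposes): the home team will accept anything ≥ 0, so the away team offers 0 and keeps 300.
Round 3 (the home team proposes): the away team can get 300 next round, worth 0.5 × 300 = 150 now, so the home team offers 150, keeping 150.
Round 2 (the away team proposes): the home team can get 150 next round, worth 0.9 × 150 = 135 now, so the away team offers 135, keeping 165.
Round 1 (the home team proposes): the away team can get 165 next round, worth 0.5 × 165 = 82.5 now, so the home team offers 82.5, keeping 217.5.

82.5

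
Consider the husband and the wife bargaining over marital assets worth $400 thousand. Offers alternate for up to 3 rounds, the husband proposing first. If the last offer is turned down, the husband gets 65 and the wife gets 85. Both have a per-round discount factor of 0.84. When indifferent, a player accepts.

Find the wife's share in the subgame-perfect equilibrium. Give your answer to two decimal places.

Work backward from the last round.
Round 3 (the husband proposes): the wife gets 85 if talks fail, so the husband offers 85 and keeps 315.
Round 2 (the wife proposes): the husband can get 315 next round, worth 0.84 × 315 = 264.6 now. The wife offers 264.6 and keeps 400 − 264.6 = 135.4.
Round 1 (the husband proposes): the wife can get 135.4 next round, worth 0.84 × 135.4 = 113.736 now. The husband offers 113.736 and keeps 400 − 113.736 = 286.264.

113.74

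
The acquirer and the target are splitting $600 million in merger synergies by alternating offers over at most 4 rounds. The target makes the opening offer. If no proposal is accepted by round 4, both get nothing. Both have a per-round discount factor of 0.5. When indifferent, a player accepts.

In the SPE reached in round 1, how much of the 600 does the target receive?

Round 4 (the acquirer proposes): rejection yields 0 for the target; the acquirer offers 0 and keeps 600.
Round 3 (the target proposes): the acquirer can get 600 next round, worth 0.5 × 600 = 300 now; the target offers that and keeps 300.
Round 2 (the acquirer proposes): the target can get 300 next round, worth 0.5 × 300 = 150 now. The acquirer offers 150 and keeps 600 − 150 = 450.
Round 1 (the target proposes): the acquirer can get 450 next round, worth 0.5 × 450 = 225 now, so the target offers 225, keeping 375.

375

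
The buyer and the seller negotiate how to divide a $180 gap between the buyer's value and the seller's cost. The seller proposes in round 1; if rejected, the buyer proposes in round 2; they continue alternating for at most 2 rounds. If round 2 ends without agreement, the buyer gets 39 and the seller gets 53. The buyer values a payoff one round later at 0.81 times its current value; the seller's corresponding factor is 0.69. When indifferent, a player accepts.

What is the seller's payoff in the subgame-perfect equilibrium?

77.13

Round 2 (the buyer proposes): the seller gets 53 if talks fail, so the buyer offers 53 and keeps 127.
Round 1 (the seller proposes): the buyer can get 127 next round, worth 0.81 × 127 = 102.87 now. The seller offers 102.87 and keeps 180 − 102.87 = 77.13.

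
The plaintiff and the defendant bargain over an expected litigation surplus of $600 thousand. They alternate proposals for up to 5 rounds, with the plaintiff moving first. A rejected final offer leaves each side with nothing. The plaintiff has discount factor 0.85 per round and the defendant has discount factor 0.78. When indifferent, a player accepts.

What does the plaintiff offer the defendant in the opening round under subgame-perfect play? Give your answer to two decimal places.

116.74

Round 5 (the plaintiff proposes): rejection yields 0 for the defendant; the plaintiff offers 0 and keeps 600.
Round 4 (the defendant proposes): the plaintiff can get 600 next round, worth 0.85 × 600 = 510 now, so the defendant offers 510, keeping 90.
Round 3 (the plaintiff proposes): the defendant can get 90 next round, worth 0.78 × 90 = 70.2 now, so the plaintiff offers 70.2, keeping 529.8.
Round 2 (the defendant proposes): the plaintiff can get 529.8 next round, worth 0.85 × 529.8 = 450.33 now; the defendant offers that and keeps 149.67.
Round 1 (the plaintiff proposes): the defendant can get 149.67 next round, worth 0.78 × 149.67 = 116.7426 now, so the plaintiff offers 116.7426, keeping 483.2574.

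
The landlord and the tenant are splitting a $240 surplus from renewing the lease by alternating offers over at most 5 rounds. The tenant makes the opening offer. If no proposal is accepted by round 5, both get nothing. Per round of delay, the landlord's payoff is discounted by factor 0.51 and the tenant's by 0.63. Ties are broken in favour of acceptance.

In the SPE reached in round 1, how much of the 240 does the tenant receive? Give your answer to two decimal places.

180.16

Round 5 (the tenant proposes): rejection yields 0 for the landlord; the tenant offers 0 and keeps 240.
Round 4 (the landlord proposes): the tenant can get 240 next round, worth 0.63 × 240 = 151.2 now, so the landlord offers 151.2, keeping 88.8.
Round 3 (the tenant proposes): the landlord can get 88.8 next round, worth 0.51 × 88.8 = 45.288 now. The tenant offers 45.288 and keeps 240 − 45.288 = 194.712.
Round 2 (the landlord proposes): the tenant can get 194.712 next round, worth 0.63 × 194.712 = 122.66856 now; the landlord offers that and keeps 117.33144.
Round 1 (the tenant proposes): the landlord can get 117.33144 next round, worth 0.51 × 117.33144 = 59.8390344 now; the tenant offers that and keeps 180.1609656.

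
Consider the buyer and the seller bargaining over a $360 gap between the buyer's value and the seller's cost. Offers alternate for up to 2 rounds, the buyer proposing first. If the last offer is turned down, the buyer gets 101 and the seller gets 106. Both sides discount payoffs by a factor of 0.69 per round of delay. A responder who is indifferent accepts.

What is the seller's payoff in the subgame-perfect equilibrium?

178.71

Work backward from the last round.
Round 2 (the seller proposes): the buyer gets 101 if talks fail, so the seller offers 101 and keeps 259.
Round 1 (the buyer proposes): the seller can get 259 next round, worth 0.69 × 259 = 178.71 now, so the buyer offers 178.71, keeping 181.29.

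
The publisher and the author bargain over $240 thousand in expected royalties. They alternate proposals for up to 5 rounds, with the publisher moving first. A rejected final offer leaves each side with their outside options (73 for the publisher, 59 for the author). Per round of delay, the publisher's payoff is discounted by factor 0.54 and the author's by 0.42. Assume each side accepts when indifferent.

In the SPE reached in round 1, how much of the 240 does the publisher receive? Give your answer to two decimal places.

Round 5 (the publisher proposes): the author gets 59 if talks fail, so the publisher offers 59 and keeps 181.
Round 4 (the author proposes): the publisher can get 181 next round, worth 0.54 × 181 = 97.74 now, so the author offers 97.74, keeping 142.26.
Round 3 (the publisher proposes): the author can get 142.26 next round, worth 0.42 × 142.26 = 59.7492 now. The publisher offers 59.7492 and keeps 240 − 59.7492 = 180.2508.
Round 2 (the author proposes): the publisher can get 180.2508 next round, worth 0.54 × 180.2508 = 97.335432 now. The author offers 97.335432 and keeps 240 − 97.335432 = 142.664568.
Round 1 (the publisher proposes): the author can get 142.664568 next round, worth 0.42 × 142.664568 = 59.91911856 now, so the publisher offers 59.91911856, keeping 180.08088144.

180.08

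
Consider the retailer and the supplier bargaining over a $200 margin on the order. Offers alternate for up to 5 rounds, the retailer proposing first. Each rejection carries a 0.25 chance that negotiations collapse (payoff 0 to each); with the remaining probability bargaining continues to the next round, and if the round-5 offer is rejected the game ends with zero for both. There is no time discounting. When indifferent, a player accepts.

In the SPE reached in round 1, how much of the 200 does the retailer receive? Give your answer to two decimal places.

By backward induction:
Round 5 (the retailer proposes): rejection yields 0 for the supplier; the retailer offers 0 and keeps 200.
Round 4 (the supplier proposes): rejecting gives the retailer an expected 0.75 × 200 = 150, so the supplier offers 150, keeping 50.
Round 3 (the retailer proposes): rejecting gives the supplier an expected 0.75 × 50 = 37.5; the retailer offers that and keeps 162.5.
Round 2 (the supplier proposes): rejecting gives the retailer an expected 0.75 × 162.5 = 121.875, so the supplier offers 121.875, keeping 78.125.
Round 1 (the retailer proposes): rejecting gives the supplier an expected 0.75 × 78.125 = 58.59375, so the retailer offers 58.59375, keeping 141.40625.

141.41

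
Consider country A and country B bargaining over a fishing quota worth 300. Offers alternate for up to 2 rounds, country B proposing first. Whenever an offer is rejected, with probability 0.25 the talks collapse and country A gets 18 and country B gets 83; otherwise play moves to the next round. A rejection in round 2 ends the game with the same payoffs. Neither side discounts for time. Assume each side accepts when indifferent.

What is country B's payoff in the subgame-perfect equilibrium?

132.75

Round 2 (country A proposes): country B gets 83 if talks fail, so country A offers 83 and keeps 217.
Round 1 (country B proposes): rejecting gives country A an expected 0.75 × 217 + 0.25 × 18 = 167.25; country B offers that and keeps 132.75.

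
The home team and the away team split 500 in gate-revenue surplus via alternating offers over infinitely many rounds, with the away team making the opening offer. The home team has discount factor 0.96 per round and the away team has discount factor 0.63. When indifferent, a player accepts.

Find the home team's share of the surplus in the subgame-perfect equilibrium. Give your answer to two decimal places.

Let x be the away team's share when the away team proposes and y be the home team's share when the home team proposes.
The home team accepts iff offered ≥ 0.96·y, so x = 500 − 0.96y. Symmetrically y = 500 − 0.63x.
Substituting: x = 500 − 0.96(500 − 0.63x), giving x(1 − 0.63·0.96) = 500(1 − 0.96).
So x = 500 × 0.04 / 0.3952 ≈ 50.6073, and the home team receives 500 − x ≈ 449.3927.

449.39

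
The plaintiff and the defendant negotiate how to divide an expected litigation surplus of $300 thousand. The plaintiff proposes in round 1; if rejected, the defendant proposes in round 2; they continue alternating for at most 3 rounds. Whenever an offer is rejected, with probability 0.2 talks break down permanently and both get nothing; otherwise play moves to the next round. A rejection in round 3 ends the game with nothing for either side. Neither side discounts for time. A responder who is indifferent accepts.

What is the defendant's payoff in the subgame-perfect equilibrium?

48

Round 3 (the plaintiff proposes): rejection yields 0 for the defendant; the plaintiff offers 0 and keeps 300.
Round 2 (the defendant proposes): rejecting gives the plaintiff an expected 0.8 × 300 = 240, so the defendant offers 240, keeping 60.
Round 1 (the plaintiff proposes): rejecting gives the defendant an expected 0.8 × 60 = 48; the plaintiff offers that and keeps 252.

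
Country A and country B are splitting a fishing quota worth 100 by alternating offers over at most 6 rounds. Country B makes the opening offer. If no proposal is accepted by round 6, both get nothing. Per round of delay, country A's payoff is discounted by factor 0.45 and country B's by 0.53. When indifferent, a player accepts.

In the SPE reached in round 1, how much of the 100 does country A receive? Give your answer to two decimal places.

28.75

Round 6 (country A proposes): rejection yields 0 for country B; country A offers 0 and keeps 100.
Round 5 (country B proposes): country A can get 100 next round, worth 0.45 × 100 = 45 now, so country B offers 45, keeping 55.
Round 4 (country A proposes): country B can get 55 next round, worth 0.53 × 55 = 29.15 now. Country A offers 29.15 and keeps 100 − 29.15 = 70.85.
Round 3 (country B proposes): country A can get 70.85 next round, worth 0.45 × 70.85 = 31.8825 now, so country B offers 31.8825, keeping 68.1175.
Round 2 (country A proposes): country B can get 68.1175 next round, worth 0.53 × 68.1175 = 36.102275 now; country A offers that and keeps 63.897725.
Round 1 (country B proposes): country A can get 63.897725 next round, worth 0.45 × 63.897725 = 28.75397625 now. Country B offers 28.75397625 and keeps 100 − 28.75397625 = 71.24602375.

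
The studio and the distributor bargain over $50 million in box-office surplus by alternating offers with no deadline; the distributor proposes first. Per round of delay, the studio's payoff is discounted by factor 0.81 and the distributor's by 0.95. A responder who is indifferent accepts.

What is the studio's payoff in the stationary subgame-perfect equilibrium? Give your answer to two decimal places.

8.79

When the distributor proposes, the studio accepts any offer worth at least 0.81 times what the studio would get by proposing next round; and vice versa.
This gives x = 50 − 0.81y and y = 50 − 0.95x, where x and y are each side's share when it proposes.
Hence (1 − 0.81·0.95)x = 50(1 − 0.81), i.e. 0.2305·x = 9.5.
x ≈ 41.2148; the studio's share is 50 − x ≈ 8.7852.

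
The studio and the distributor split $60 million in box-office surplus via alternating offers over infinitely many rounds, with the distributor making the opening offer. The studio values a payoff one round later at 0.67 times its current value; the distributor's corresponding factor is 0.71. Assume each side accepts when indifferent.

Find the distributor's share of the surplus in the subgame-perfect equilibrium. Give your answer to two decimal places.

Let x be the distributor's share when the distributor proposes and y be the studio's share when the studio proposes.
The studio accepts iff offered ≥ 0.67·y, so x = 60 − 0.67y. Symmetrically y = 60 − 0.71x.
Substituting: x = 60 − 0.67(60 − 0.71x), giving x(1 − 0.71·0.67) = 60(1 − 0.67).
So x = 60 × 0.33 / 0.5243 ≈ 37.7646, and the studio receives 60 − x ≈ 22.2354.

37.76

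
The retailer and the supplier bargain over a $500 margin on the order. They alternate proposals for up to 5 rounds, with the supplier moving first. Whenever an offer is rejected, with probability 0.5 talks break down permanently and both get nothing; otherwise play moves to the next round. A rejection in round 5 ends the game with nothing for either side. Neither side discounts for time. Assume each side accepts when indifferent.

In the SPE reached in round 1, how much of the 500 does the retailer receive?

156.25

Round 5 (the supplier proposes): rejection yields 0 for the retailer; the supplier offers 0 and keeps 500.
Round 4 (the retailer proposes): rejecting gives the supplier an expected 0.5 × 500 = 250, so the retailer offers 250, keeping 250.
Round 3 (the supplier proposes): rejecting gives the retailer an expected 0.5 × 250 = 125, so the supplier offers 125, keeping 375.
Round 2 (the retailer proposes): rejecting gives the supplier an expected 0.5 × 375 = 187.5. The retailer offers 187.5 and keeps 500 − 187.5 = 312.5.
Round 1 (the supplier proposes): rejecting gives the retailer an expected 0.5 × 312.5 = 156.25; the supplier offers that and keeps 343.75.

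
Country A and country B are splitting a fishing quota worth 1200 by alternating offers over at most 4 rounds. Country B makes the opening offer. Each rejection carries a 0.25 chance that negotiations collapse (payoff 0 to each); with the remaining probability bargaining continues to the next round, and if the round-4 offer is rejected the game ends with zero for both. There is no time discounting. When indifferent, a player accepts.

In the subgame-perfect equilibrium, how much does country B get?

By backward induction:
Round 4 (country A proposes): country B will accept anything ≥ 0, so country A offers 0 and keeps 1200.
Round 3 (country B proposes): rejecting gives country A an expected 0.75 × 1200 = 900; country B offers that and keeps 300.
Round 2 (country A proposes): rejecting gives country B an expected 0.75 × 300 = 225. Country A offers 225 and keeps 1200 − 225 = 975.
Round 1 (country B proposes): rejecting gives country A an expected 0.75 × 975 = 731.25; country B offers that and keeps 468.75.

468.75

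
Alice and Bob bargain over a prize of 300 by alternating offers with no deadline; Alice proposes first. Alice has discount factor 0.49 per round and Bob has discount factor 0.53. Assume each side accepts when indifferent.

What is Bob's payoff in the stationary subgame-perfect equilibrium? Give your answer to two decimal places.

109.54

In a stationary SPE each proposer offers the other exactly their discounted continuation value.
If Alice keeps x when proposing and Bob keeps y when proposing, then x = 300 − 0.53y and y = 300 − 0.49x.
Solving: x = 300(1 − 0.53) / (1 − 0.49·0.53) = 141 / 0.7403 ≈ 190.4633.
Bob gets 300 − 190.4633 ≈ 109.5367.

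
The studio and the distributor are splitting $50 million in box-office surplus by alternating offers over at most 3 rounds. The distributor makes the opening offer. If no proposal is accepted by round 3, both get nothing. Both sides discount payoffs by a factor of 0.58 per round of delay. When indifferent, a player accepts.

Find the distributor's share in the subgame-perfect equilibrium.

By backward induction:
Round 3 (the distributor proposes): the studio will accept anything ≥ 0, so the distributor offers 0 and keeps 50.
Round 2 (the studio proposes): the distributor can get 50 next round, worth 0.58 × 50 = 29 now; the studio offers that and keeps 21.
Round 1 (the distributor proposes): the studio can get 21 next round, worth 0.58 × 21 = 12.18 now; the distributor offers that and keeps 37.82.

37.82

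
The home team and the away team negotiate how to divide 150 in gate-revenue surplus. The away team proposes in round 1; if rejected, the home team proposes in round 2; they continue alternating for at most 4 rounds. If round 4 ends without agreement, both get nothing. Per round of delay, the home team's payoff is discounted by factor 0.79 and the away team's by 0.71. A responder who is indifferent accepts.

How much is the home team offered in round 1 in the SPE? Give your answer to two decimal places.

100.83

Round 4 (the home team proposes): rejection yields 0 for the away team; the home team offers 0 and keeps 150.
Round 3 (the away team proposes): the home team can get 150 next round, worth 0.79 × 150 = 118.5 now; the away team offers that and keeps 31.5.
Round 2 (the home team proposes): the away team can get 31.5 next round, worth 0.71 × 31.5 = 22.365 now, so the home team offers 22.365, keeping 127.635.
Round 1 (the away team proposes): the home team can get 127.635 next round, worth 0.79 × 127.635 = 100.83165 now. The away team offers 100.83165 and keeps 150 − 100.83165 = 49.16835.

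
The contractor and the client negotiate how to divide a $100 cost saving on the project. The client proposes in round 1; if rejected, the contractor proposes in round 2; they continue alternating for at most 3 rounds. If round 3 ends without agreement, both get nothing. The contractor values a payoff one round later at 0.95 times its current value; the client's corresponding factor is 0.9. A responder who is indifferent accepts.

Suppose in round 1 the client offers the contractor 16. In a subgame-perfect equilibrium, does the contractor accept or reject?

Round 3 (the client proposes): the contractor will accept anything ≥ 0, so the client offers 0 and keeps 100.
Round 2 (the contractor proposes): the client can get 100 next round, worth 0.9 × 100 = 90 now, so the contractor offers 90, keeping 10.
So by rejecting in round 1, the contractor gets 10 next round, worth 0.95 × 10 = 9.5 now.
Offer 16 ≥ 9.5, so the contractor accepts.

Accept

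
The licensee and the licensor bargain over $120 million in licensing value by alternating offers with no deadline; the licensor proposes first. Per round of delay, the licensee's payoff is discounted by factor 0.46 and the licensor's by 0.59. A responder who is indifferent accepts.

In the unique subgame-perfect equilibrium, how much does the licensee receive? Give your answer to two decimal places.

31.06

Let x be the licensor's share when the licensor proposes and y be the licensee's share when the licensee proposes.
The licensee accepts iff offered ≥ 0.46·y, so x = 120 − 0.46y. Symmetrically y = 120 − 0.59x.
Substituting: x = 120 − 0.46(120 − 0.59x), giving x(1 − 0.59·0.46) = 120(1 − 0.46).
So x = 120 × 0.54 / 0.7286 ≈ 88.9377, and the licensee receives 120 − x ≈ 31.0623.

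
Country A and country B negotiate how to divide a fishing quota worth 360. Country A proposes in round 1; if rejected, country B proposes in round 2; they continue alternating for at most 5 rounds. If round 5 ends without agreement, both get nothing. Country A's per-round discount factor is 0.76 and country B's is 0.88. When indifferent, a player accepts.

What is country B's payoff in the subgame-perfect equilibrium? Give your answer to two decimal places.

126.88

Round 5 (country A proposes): country B will accept anything ≥ 0, so country A offers 0 and keeps 360.
Round 4 (country B proposes): country A can get 360 next round, worth 0.76 × 360 = 273.6 now; country B offers that and keeps 86.4.
Round 3 (country A proposes): country B can get 86.4 next round, worth 0.88 × 86.4 = 76.032 now, so country A offers 76.032, keeping 283.968.
Round 2 (country B proposes): country A can get 283.968 next round, worth 0.76 × 283.968 = 215.81568 now. Country B offers 215.81568 and keeps 360 − 215.81568 = 144.18432.
Round 1 (country A proposes): country B can get 144.18432 next round, worth 0.88 × 144.18432 = 126.8822016 now, so country A offers 126.8822016, keeping 233.1177984.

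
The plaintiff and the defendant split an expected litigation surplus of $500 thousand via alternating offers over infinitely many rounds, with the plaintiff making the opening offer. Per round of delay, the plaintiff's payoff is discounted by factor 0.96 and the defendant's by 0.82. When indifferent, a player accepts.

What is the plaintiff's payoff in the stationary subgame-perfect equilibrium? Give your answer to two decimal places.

422.93

When the plaintiff proposes, the defendant accepts any offer worth at least 0.82 times what the defendant would get by proposing next round; and vice versa.
This gives x = 500 − 0.82y and y = 500 − 0.96x, where x and y are each side's share when it proposes.
Hence (1 − 0.82·0.96)x = 500(1 − 0.82), i.e. 0.2128·x = 90.
x ≈ 422.9323; the defendant's share is 500 − x ≈ 77.0677.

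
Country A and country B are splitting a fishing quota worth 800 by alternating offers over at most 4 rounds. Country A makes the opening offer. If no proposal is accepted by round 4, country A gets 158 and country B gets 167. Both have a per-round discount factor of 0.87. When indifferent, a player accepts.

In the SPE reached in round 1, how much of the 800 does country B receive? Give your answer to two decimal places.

513.24

Solve by backward induction from round 4.
Round 4 (country B proposes): country A gets 158 if talks fail, so country B offers 158 and keeps 642.
Round 3 (country A proposes): country B can get 642 next round, worth 0.87 × 642 = 558.54 now; country A offers that and keeps 241.46.
Round 2 (country B proposes): country A can get 241.46 next round, worth 0.87 × 241.46 = 210.0702 now. Country B offers 210.0702 and keeps 800 − 210.0702 = 589.9298.
Round 1 (country A proposes): country B can get 589.9298 next round, worth 0.87 × 589.9298 = 513.238926 now, so country A offers 513.238926, keeping 286.761074.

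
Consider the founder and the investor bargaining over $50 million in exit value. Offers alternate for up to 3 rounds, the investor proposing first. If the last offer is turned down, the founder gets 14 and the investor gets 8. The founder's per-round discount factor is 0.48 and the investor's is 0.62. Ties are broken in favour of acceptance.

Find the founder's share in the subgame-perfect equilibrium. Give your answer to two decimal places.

13.29

Round 3 (the investor proposes): the founder gets 14 if talks fail, so the investor offers 14 and keeps 36.
Round 2 (the founder proposes): the investor can get 36 next round, worth 0.62 × 36 = 22.32 now. The founder offers 22.32 and keeps 50 − 22.32 = 27.68.
Round 1 (the investor proposes): the founder can get 27.68 next round, worth 0.48 × 27.68 = 13.2864 now, so the investor offers 13.2864, keeping 36.7136.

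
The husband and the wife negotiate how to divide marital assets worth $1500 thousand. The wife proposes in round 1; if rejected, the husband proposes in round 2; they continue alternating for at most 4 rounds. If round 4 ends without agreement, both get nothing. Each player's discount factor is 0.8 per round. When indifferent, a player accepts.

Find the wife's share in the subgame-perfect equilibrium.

Round 4 (the husband proposes): the wife will accept anything ≥ 0, so the husband offers 0 and keeps 1500.
Round 3 (the wife proposes): the husband can get 1500 next round, worth 0.8 × 1500 = 1200 now. The wife offers 1200 and keeps 1500 − 1200 = 300.
Round 2 (the husband proposes): the wife can get 300 next round, worth 0.8 × 300 = 240 now; the husband offers that and keeps 1260.
Round 1 (the wife proposes): the husband can get 1260 next round, worth 0.8 × 1260 = 1008 now; the wife offers that and keeps 492.

492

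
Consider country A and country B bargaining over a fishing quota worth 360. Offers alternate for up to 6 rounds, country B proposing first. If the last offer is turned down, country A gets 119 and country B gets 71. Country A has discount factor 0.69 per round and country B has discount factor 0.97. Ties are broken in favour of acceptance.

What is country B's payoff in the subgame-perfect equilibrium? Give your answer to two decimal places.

Work backward from the last round.
Round 6 (country A proposes): country B gets 71 if talks fail, so country A offers 71 and keeps 289.
Round 5 (country B proposes): country A can get 289 next round, worth 0.69 × 289 = 199.41 now; country B offers that and keeps 160.59.
Round 4 (country A proposes): country B can get 160.59 next round, worth 0.97 × 160.59 = 155.7723 now, so country A offers 155.7723, keeping 204.2277.
Round 3 (country B proposes): country A can get 204.2277 next round, worth 0.69 × 204.2277 = 140.917113 now, so country B offers 140.917113, keeping 219.082887.
Round 2 (country A proposes): country B can get 219.082887 next round, worth 0.97 × 219.082887 = 212.51040039 now, so country A offers 212.51040039, keeping 147.48959961.
Round 1 (country B proposes): country A can get 147.48959961 next round, worth 0.69 × 147.48959961 = 101.7678237309 now, so country B offers 101.7678237309, keeping 258.2321762691.

258.23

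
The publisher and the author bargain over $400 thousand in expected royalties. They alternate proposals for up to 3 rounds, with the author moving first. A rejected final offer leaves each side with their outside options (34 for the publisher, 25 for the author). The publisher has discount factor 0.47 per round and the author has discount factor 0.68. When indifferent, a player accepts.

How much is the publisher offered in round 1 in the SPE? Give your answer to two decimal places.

71.03

Round 3 (the author proposes): the publisher gets 34 if talks fail, so the author offers 34 and keeps 366.
Round 2 (the publisher proposes): the author can get 366 next round, worth 0.68 × 366 = 248.88 now, so the publisher offers 248.88, keeping 151.12.
Round 1 (the author proposes): the publisher can get 151.12 next round, worth 0.47 × 151.12 = 71.0264 now, so the author offers 71.0264, keeping 328.9736.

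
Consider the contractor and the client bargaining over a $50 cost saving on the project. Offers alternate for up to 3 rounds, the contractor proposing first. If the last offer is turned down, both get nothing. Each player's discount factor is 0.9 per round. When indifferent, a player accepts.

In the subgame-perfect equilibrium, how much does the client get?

Round 3 (the contractor proposes): the client will accept anything ≥ 0, so the contractor offers 0 and keeps 50.
Round 2 (the client proposes): the contractor can get 50 next round, worth 0.9 × 50 = 45 now. The client offers 45 and keeps 50 − 45 = 5.
Round 1 (the contractor proposes): the client can get 5 next round, worth 0.9 × 5 = 4.5 now; the contractor offers that and keeps 45.5.

4.5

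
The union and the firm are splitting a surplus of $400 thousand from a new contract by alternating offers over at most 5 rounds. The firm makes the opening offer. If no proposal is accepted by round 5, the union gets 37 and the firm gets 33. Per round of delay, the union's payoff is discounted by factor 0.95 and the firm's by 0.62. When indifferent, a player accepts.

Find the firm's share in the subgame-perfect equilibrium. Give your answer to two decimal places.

157.71

By backward induction:
Round 5 (the firm proposes): the union gets 37 if talks fail, so the firm offers 37 and keeps 363.
Round 4 (the union proposes): the firm can get 363 next round, worth 0.62 × 363 = 225.06 now, so the union offers 225.06, keeping 174.94.
Round 3 (the firm proposes): the union can get 174.94 next round, worth 0.95 × 174.94 = 166.193 now, so the firm offers 166.193, keeping 233.807.
Round 2 (the union proposes): the firm can get 233.807 next round, worth 0.62 × 233.807 = 144.96034 now, so the union offers 144.96034, keeping 255.03966.
Round 1 (the firm proposes): the union can get 255.03966 next round, worth 0.95 × 255.03966 = 242.287677 now; the firm offers that and keeps 157.712323.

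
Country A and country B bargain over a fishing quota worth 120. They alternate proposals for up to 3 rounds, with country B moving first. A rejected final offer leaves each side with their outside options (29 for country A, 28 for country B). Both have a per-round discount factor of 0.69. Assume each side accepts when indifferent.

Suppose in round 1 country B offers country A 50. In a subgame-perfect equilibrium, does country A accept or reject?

Accept

Work out country A's continuation value if the offer is rejected.
Round 3 (country B proposes): country A gets 29 if talks fail, so country B offers 29 and keeps 91.
Round 2 (country A proposes): country B can get 91 next round, worth 0.69 × 91 = 62.79 now, so country A offers 62.79, keeping 57.21.
So by rejecting in round 1, country A gets 57.21 next round, worth 0.69 × 57.21 = 39.4749 now.
Offer 50 ≥ 39.4749, so country A accepts.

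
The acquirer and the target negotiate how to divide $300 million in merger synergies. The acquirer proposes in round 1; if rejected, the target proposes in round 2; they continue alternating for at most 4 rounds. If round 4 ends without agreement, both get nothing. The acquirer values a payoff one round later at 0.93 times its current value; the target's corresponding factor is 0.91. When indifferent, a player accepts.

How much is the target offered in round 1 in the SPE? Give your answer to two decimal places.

Round 4 (the target proposes): the acquirer will accept anything ≥ 0, so the target offers 0 and keeps 300.
Round 3 (the acquirer proposes): the target can get 300 next round, worth 0.91 × 300 = 273 now, so the acquirer offers 273, keeping 27.
Round 2 (the target proposes): the acquirer can get 27 next round, worth 0.93 × 27 = 25.11 now, so the target offers 25.11, keeping 274.89.
Round 1 (the acquirer proposes): the target can get 274.89 next round, worth 0.91 × 274.89 = 250.1499 now. The acquirer offers 250.1499 and keeps 300 − 250.1499 = 49.8501.

250.15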